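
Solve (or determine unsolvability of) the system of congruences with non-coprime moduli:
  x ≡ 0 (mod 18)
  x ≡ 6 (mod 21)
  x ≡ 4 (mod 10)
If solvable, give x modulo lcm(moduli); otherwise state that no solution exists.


Moduli 18, 21, 10 are not pairwise coprime, so CRT works modulo lcm(m_i) when all pairwise compatibility conditions hold.
Pairwise compatibility: gcd(m_i, m_j) must divide a_i - a_j for every pair.
Merge one congruence at a time:
  Start: x ≡ 0 (mod 18).
  Combine with x ≡ 6 (mod 21): gcd(18, 21) = 3; 6 - 0 = 6, which IS divisible by 3, so compatible.
    Write x = 0 + 18·t and substitute into x ≡ 6 (mod 21): 18·t ≡ 6 − 0 = 6 (mod 21).
    Divide the congruence (and modulus) by g = 3: 6·t ≡ 2 (mod 7).
    The inverse of 6 mod 7 is 6 (since 6·6 = 36 = 5·7 + 1), so t ≡ 6·2 = 12 ≡ 5 (mod 7).
    Then x = 0 + 18·5 = 90, valid modulo lcm(18, 21) = 126: x ≡ 90 (mod 126).
  Combine with x ≡ 4 (mod 10): gcd(126, 10) = 2; 4 - 90 = -86, which IS divisible by 2, so compatible.
    Write x = 90 + 126·t and substitute into x ≡ 4 (mod 10): 126·t ≡ 4 − 90 = -86 (mod 10).
    Divide the congruence (and modulus) by g = 2: 63·t ≡ -43 (mod 5).
    Reduce coefficients mod 5: 3·t ≡ 2 (mod 5).
    The inverse of 3 mod 5 is 2 (since 3·2 = 6 = 1·5 + 1), so t ≡ 2·2 = 4 ≡ 4 (mod 5).
    Then x = 90 + 126·4 = 594, valid modulo lcm(126, 10) = 630: x ≡ 594 (mod 630).
Verify: 594 mod 18 = 0, 594 mod 21 = 6, 594 mod 10 = 4.

x ≡ 594 (mod 630).


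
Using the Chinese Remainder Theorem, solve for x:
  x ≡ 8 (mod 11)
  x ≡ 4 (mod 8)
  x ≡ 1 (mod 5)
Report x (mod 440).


Moduli 11, 8, 5 are pairwise coprime; by CRT there is a unique solution modulo M = 11 · 8 · 5 = 440.
Solve pairwise, accumulating the modulus:
  Start with x ≡ 8 (mod 11).
  Combine with x ≡ 4 (mod 8): since gcd(11, 8) = 1, we get a unique residue mod 88.
    Write x = 8 + 11·t and substitute into x ≡ 4 (mod 8): 11·t ≡ 4 − 8 = -4 (mod 8).
    Reduce coefficients mod 8: 3·t ≡ 4 (mod 8).
    The inverse of 3 mod 8 is 3 (since 3·3 = 9 = 1·8 + 1), so t ≡ 3·4 = 12 ≡ 4 (mod 8).
    Then x = 8 + 11·4 = 52, valid modulo lcm(11, 8) = 88: x ≡ 52 (mod 88).
  Combine with x ≡ 1 (mod 5): since gcd(88, 5) = 1, we get a unique residue mod 440.
    Write x = 52 + 88·t and substitute into x ≡ 1 (mod 5): 88·t ≡ 1 − 52 = -51 (mod 5).
    Reduce coefficients mod 5: 3·t ≡ 4 (mod 5).
    The inverse of 3 mod 5 is 2 (since 3·2 = 6 = 1·5 + 1), so t ≡ 2·4 = 8 ≡ 3 (mod 5).
    Then x = 52 + 88·3 = 316, valid modulo lcm(88, 5) = 440: x ≡ 316 (mod 440).
Verify: 316 mod 11 = 8 ✓, 316 mod 8 = 4 ✓, 316 mod 5 = 1 ✓.

x ≡ 316 (mod 440).


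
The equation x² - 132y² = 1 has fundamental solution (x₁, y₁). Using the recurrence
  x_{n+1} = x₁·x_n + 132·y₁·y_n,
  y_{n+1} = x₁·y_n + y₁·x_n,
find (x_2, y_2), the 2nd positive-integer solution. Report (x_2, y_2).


Step 1: Find the fundamental solution (x₁, y₁) of x² - 132y² = 1.
  Expand √132 as a continued fraction. a₀ = ⌊√132⌋ = 11; iterate m_{k+1} = d_k·a_k − m_k, d_{k+1} = (132 − m_{k+1}²)/d_k, a_{k+1} = ⌊(a₀ + m_{k+1})/d_{k+1}⌋ (starting m₀ = 0, d₀ = 1), with convergents p_k = a_k·p_{k-1} + p_{k-2}, q_k = a_k·q_{k-1} + q_{k-2} (p₋₁ = 1, q₋₁ = 0):
  k = 0: a₀ = 11; p₀/q₀ = 11/1; p₀² − 132·q₀² = 121 − 132 = -11.
  k = 1: m = 11, d = 11, a = ⌊(11 + 11)/11⌋ = 2; p/q = (2·11 + 1)/(2·1 + 0) = 23/2; p² − 132·q² = 529 − 528 = 1.
  The first convergent with p² − 132·q² = 1 gives the fundamental solution (x₁, y₁) = (23, 2).
Step 2: Apply the recurrence (x_{n+1}, y_{n+1}) = (x₁x_n + 132y₁y_n, x₁y_n + y₁x_n) repeatedly.
  From (x_1, y_1) = (23, 2): x_2 = 23·23 + 132·2·2 = 1057; y_2 = 23·2 + 2·23 = 92.
Step 3: Verify x_2² - 132·y_2² = 1117249 - 1117248 = 1 (should be 1). ✓

(x_1, y_1) = (23, 2); (x_2, y_2) = (1057, 92).


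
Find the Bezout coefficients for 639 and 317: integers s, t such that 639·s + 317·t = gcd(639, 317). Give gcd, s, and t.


Euclidean algorithm on (639, 317) — divide until remainder is 0:
  639 = 2 · 317 + 5
  317 = 63 · 5 + 2
  5 = 2 · 2 + 1
  2 = 2 · 1 + 0
gcd(639, 317) = 1.
Track Bezout coefficients alongside the remainders: start with r₀ = 639 = a·1 + b·0 (s = 1, t = 0) and r₁ = 317 = a·0 + b·1 (s = 0, t = 1); each new remainder r_{k+1} = r_{k-1} − q_k·r_k inherits s_{k+1} = s_{k-1} − q_k·s_k, t_{k+1} = t_{k-1} − q_k·t_k, so r_k = a·s_k + b·t_k at every step:
  q = 2: r = 5, s = 1 − 2·0 = 1, t = 0 − 2·1 = -2  (check: 639·1 + 317·(-2) = 5)
  q = 63: r = 2, s = 0 − 63·1 = -63, t = 1 − 63·(-2) = 127  (check: 639·(-63) + 317·127 = 2)
  q = 2: r = 1, s = 1 − 2·(-63) = 127, t = -2 − 2·127 = -256  (check: 639·127 + 317·(-256) = 1)
The row with r = 1 (the gcd) gives the Bezout coefficients s = 127, t = -256.
Result: 639 · (127) + 317 · (-256) = 1.

gcd(639, 317) = 1; s = 127, t = -256 (check: 639·127 + 317·(-256) = 1).


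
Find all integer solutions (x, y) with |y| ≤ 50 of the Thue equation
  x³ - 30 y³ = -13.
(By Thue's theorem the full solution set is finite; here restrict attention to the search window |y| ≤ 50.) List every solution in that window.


The equation is x³ - 30y³ = -13. For fixed y, x³ = 30·y³ − 13, so a solution requires the RHS to be a perfect cube.
Strategy: iterate y from -50 to 50, compute RHS = 30·y³ − 13, and check whether it is a (positive or negative) perfect cube.
Check small values of y:
  y = 0: RHS = -13 is not a perfect cube.
  y = 1: RHS = 17 is not a perfect cube.
  y = -1: RHS = -43 is not a perfect cube.
  y = 2: RHS = 227 is not a perfect cube.
  y = -2: RHS = -253 is not a perfect cube.
  y = 3: RHS = 797 is not a perfect cube.
  y = -3: RHS = -823 is not a perfect cube.
Continuing the search up to |y| = 50 finds no solutions either.
No (x, y) in the scanned range satisfies the equation.

No integer solutions with |y| ≤ 50.


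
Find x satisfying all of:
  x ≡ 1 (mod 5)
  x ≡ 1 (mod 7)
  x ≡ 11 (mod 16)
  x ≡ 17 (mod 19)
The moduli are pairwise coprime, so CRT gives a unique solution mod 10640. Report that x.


Product of moduli M = 5 · 7 · 16 · 19 = 10640.
Merge one congruence at a time:
  Start: x ≡ 1 (mod 5).
  Combine with x ≡ 1 (mod 7); new modulus lcm = 35.
    Write x = 1 + 5·t and substitute into x ≡ 1 (mod 7): 5·t ≡ 1 − 1 = 0 (mod 7).
    The inverse of 5 mod 7 is 3 (since 5·3 = 15 = 2·7 + 1), so t ≡ 3·0 = 0 ≡ 0 (mod 7).
    Then x = 1 + 5·0 = 1, valid modulo lcm(5, 7) = 35: x ≡ 1 (mod 35).
  Combine with x ≡ 11 (mod 16); new modulus lcm = 560.
    Write x = 1 + 35·t and substitute into x ≡ 11 (mod 16): 35·t ≡ 11 − 1 = 10 (mod 16).
    Reduce coefficients mod 16: 3·t ≡ 10 (mod 16).
    The inverse of 3 mod 16 is 11 (since 3·11 = 33 = 2·16 + 1), so t ≡ 11·10 = 110 ≡ 14 (mod 16).
    Then x = 1 + 35·14 = 491, valid modulo lcm(35, 16) = 560: x ≡ 491 (mod 560).
  Combine with x ≡ 17 (mod 19); new modulus lcm = 10640.
    Write x = 491 + 560·t and substitute into x ≡ 17 (mod 19): 560·t ≡ 17 − 491 = -474 (mod 19).
    Reduce coefficients mod 19: 9·t ≡ 1 (mod 19).
    The inverse of 9 mod 19 is 17 (since 9·17 = 153 = 8·19 + 1), so t ≡ 17·1 = 17 ≡ 17 (mod 19).
    Then x = 491 + 560·17 = 10011, valid modulo lcm(560, 19) = 10640: x ≡ 10011 (mod 10640).
Verify against each original: 10011 mod 5 = 1, 10011 mod 7 = 1, 10011 mod 16 = 11, 10011 mod 19 = 17.

x ≡ 10011 (mod 10640).


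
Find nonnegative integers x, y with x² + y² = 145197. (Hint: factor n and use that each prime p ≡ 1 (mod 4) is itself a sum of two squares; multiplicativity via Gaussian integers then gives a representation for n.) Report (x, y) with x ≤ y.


Step 1: Factor n = 145197 = 3^2 · 13 · 17 · 73.
Step 2: Check the mod-4 condition on each prime factor: 3 ≡ 3 (mod 4), exponent 2 (must be even); 13 ≡ 1 (mod 4), exponent 1; 17 ≡ 1 (mod 4), exponent 1; 73 ≡ 1 (mod 4), exponent 1.
All primes ≡ 3 (mod 4) appear to even exponent (or don't appear), so by the two-squares theorem n IS expressible as a sum of two squares.
Step 3: Build a representation. Group n = k² · m with k = 3 and m = 13 · 17 · 73 = 16133 (a product of primes ≡ 1 (mod 4)); a representation of m scales to one of n via (k·x)² + (k·y)² = k²(x² + y²). Each prime p ≡ 1 (mod 4) is itself a sum of two squares; find a² by testing p − a² for a perfect square:
  13: 13 − 1² = 12, 13 − 2² = 9 = 3² ⇒ 13 = 2² + 3².
  17: 17 − 1² = 16 = 4² ⇒ 17 = 1² + 4².
  73: 73 − 1² = 72, 73 − 2² = 69, 73 − 3² = 64 = 8² ⇒ 73 = 3² + 8².
  Combine using the Brahmagupta–Fibonacci identity (a² + b²)(c² + d²) = (ac − bd)² + (ad + bc)² = (ac + bd)² + (ad − bc)²:
  13 · 17 = 221: from (2² + 3²)(1² + 4²), take (2·1 − 3·4, 2·4 + 3·1) = (2 − 12, 8 + 3) = (-10, 11); dropping signs (only squares matter) gives (10, 11); check 10² + 11² = 100 + 121 = 221 ✓.
  221 · 73 = 16133: from (10² + 11²)(3² + 8²), take (10·3 − 11·8, 10·8 + 11·3) = (30 − 88, 80 + 33) = (-58, 113); dropping signs (only squares matter) gives (58, 113); check 58² + 113² = 3364 + 12769 = 16133 ✓.
  Scale by k = 3: (3·58, 3·113) = (174, 339).
Step 4: Order so x ≤ y and verify: 174² + 339² = 30276 + 114921 = 145197 = n. ✓

n = 145197 = 174² + 339² (one valid representation with x ≤ y).


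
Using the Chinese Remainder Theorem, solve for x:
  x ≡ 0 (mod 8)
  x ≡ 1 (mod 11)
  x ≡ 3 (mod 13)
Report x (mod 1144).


Moduli 8, 11, 13 are pairwise coprime; by CRT there is a unique solution modulo M = 8 · 11 · 13 = 1144.
Solve pairwise, accumulating the modulus:
  Start with x ≡ 0 (mod 8).
  Combine with x ≡ 1 (mod 11): since gcd(8, 11) = 1, we get a unique residue mod 88.
    Write x = 0 + 8·t and substitute into x ≡ 1 (mod 11): 8·t ≡ 1 − 0 = 1 (mod 11).
    The inverse of 8 mod 11 is 7 (since 8·7 = 56 = 5·11 + 1), so t ≡ 7·1 = 7 ≡ 7 (mod 11).
    Then x = 0 + 8·7 = 56, valid modulo lcm(8, 11) = 88: x ≡ 56 (mod 88).
  Combine with x ≡ 3 (mod 13): since gcd(88, 13) = 1, we get a unique residue mod 1144.
    Write x = 56 + 88·t and substitute into x ≡ 3 (mod 13): 88·t ≡ 3 − 56 = -53 (mod 13).
    Reduce coefficients mod 13: 10·t ≡ 12 (mod 13).
    The inverse of 10 mod 13 is 4 (since 10·4 = 40 = 3·13 + 1), so t ≡ 4·12 = 48 ≡ 9 (mod 13).
    Then x = 56 + 88·9 = 848, valid modulo lcm(88, 13) = 1144: x ≡ 848 (mod 1144).
Verify: 848 mod 8 = 0 ✓, 848 mod 11 = 1 ✓, 848 mod 13 = 3 ✓.

x ≡ 848 (mod 1144).


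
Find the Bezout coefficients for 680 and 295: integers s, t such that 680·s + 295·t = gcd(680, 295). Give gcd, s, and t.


Euclidean algorithm on (680, 295) — divide until remainder is 0:
  680 = 2 · 295 + 90
  295 = 3 · 90 + 25
  90 = 3 · 25 + 15
  25 = 1 · 15 + 10
  15 = 1 · 10 + 5
  10 = 2 · 5 + 0
gcd(680, 295) = 5.
Track Bezout coefficients alongside the remainders: start with r₀ = 680 = a·1 + b·0 (s = 1, t = 0) and r₁ = 295 = a·0 + b·1 (s = 0, t = 1); each new remainder r_{k+1} = r_{k-1} − q_k·r_k inherits s_{k+1} = s_{k-1} − q_k·s_k, t_{k+1} = t_{k-1} − q_k·t_k, so r_k = a·s_k + b·t_k at every step:
  q = 2: r = 90, s = 1 − 2·0 = 1, t = 0 − 2·1 = -2  (check: 680·1 + 295·(-2) = 90)
  q = 3: r = 25, s = 0 − 3·1 = -3, t = 1 − 3·(-2) = 7  (check: 680·(-3) + 295·7 = 25)
  q = 3: r = 15, s = 1 − 3·(-3) = 10, t = -2 − 3·7 = -23  (check: 680·10 + 295·(-23) = 15)
  q = 1: r = 10, s = -3 − 1·10 = -13, t = 7 − 1·(-23) = 30  (check: 680·(-13) + 295·30 = 10)
  q = 1: r = 5, s = 10 − 1·(-13) = 23, t = -23 − 1·30 = -53  (check: 680·23 + 295·(-53) = 5)
The row with r = 5 (the gcd) gives the Bezout coefficients s = 23, t = -53.
Result: 680 · (23) + 295 · (-53) = 5.

gcd(680, 295) = 5; s = 23, t = -53 (check: 680·23 + 295·(-53) = 5).


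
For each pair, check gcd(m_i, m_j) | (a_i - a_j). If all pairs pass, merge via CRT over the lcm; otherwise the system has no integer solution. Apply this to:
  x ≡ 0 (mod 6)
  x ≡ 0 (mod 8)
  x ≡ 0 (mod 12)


Moduli 6, 8, 12 are not pairwise coprime, so CRT works modulo lcm(m_i) when all pairwise compatibility conditions hold.
Pairwise compatibility: gcd(m_i, m_j) must divide a_i - a_j for every pair.
Merge one congruence at a time:
  Start: x ≡ 0 (mod 6).
  Combine with x ≡ 0 (mod 8): gcd(6, 8) = 2; 0 - 0 = 0, which IS divisible by 2, so compatible.
    Write x = 0 + 6·t and substitute into x ≡ 0 (mod 8): 6·t ≡ 0 − 0 = 0 (mod 8).
    Divide the congruence (and modulus) by g = 2: 3·t ≡ 0 (mod 4).
    The inverse of 3 mod 4 is 3 (since 3·3 = 9 = 2·4 + 1), so t ≡ 3·0 = 0 ≡ 0 (mod 4).
    Then x = 0 + 6·0 = 0, valid modulo lcm(6, 8) = 24: x ≡ 0 (mod 24).
  Combine with x ≡ 0 (mod 12): gcd(24, 12) = 12; 0 - 0 = 0, which IS divisible by 12, so compatible.
    Write x = 0 + 24·t and substitute into x ≡ 0 (mod 12): 24·t ≡ 0 − 0 = 0 (mod 12).
    Divide the congruence (and modulus) by g = 12: 2·t ≡ 0 (mod 1).
    Modulo 1 every t works; take t = 0.
    Then x = 0 + 24·0 = 0, valid modulo lcm(24, 12) = 24: x ≡ 0 (mod 24).
Verify: 0 mod 6 = 0, 0 mod 8 = 0, 0 mod 12 = 0.

x ≡ 0 (mod 24).


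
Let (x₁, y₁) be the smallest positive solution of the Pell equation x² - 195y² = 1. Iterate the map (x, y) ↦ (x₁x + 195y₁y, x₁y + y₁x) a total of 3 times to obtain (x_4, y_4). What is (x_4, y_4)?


Step 1: Find the fundamental solution (x₁, y₁) of x² - 195y² = 1.
  Expand √195 as a continued fraction. a₀ = ⌊√195⌋ = 13; iterate m_{k+1} = d_k·a_k − m_k, d_{k+1} = (195 − m_{k+1}²)/d_k, a_{k+1} = ⌊(a₀ + m_{k+1})/d_{k+1}⌋ (starting m₀ = 0, d₀ = 1), with convergents p_k = a_k·p_{k-1} + p_{k-2}, q_k = a_k·q_{k-1} + q_{k-2} (p₋₁ = 1, q₋₁ = 0):
  k = 0: a₀ = 13; p₀/q₀ = 13/1; p₀² − 195·q₀² = 169 − 195 = -26.
  k = 1: m = 13, d = 26, a = ⌊(13 + 13)/26⌋ = 1; p/q = (1·13 + 1)/(1·1 + 0) = 14/1; p² − 195·q² = 196 − 195 = 1.
  The first convergent with p² − 195·q² = 1 gives the fundamental solution (x₁, y₁) = (14, 1).
Step 2: Apply the recurrence (x_{n+1}, y_{n+1}) = (x₁x_n + 195y₁y_n, x₁y_n + y₁x_n) repeatedly.
  From (x_1, y_1) = (14, 1): x_2 = 14·14 + 195·1·1 = 391; y_2 = 14·1 + 1·14 = 28.
  From (x_2, y_2) = (391, 28): x_3 = 14·391 + 195·1·28 = 10934; y_3 = 14·28 + 1·391 = 783.
  From (x_3, y_3) = (10934, 783): x_4 = 14·10934 + 195·1·783 = 305761; y_4 = 14·783 + 1·10934 = 21896.
Step 3: Verify x_4² - 195·y_4² = 93489789121 - 93489789120 = 1 (should be 1). ✓

(x_1, y_1) = (14, 1); (x_4, y_4) = (305761, 21896).


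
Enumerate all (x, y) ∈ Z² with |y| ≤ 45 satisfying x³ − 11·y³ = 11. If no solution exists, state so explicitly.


The equation is x³ - 11y³ = 11. For fixed y, x³ = 11·y³ + 11, so a solution requires the RHS to be a perfect cube.
Strategy: iterate y from -45 to 45, compute RHS = 11·y³ + 11, and check whether it is a (positive or negative) perfect cube.
Check small values of y:
  y = 0: RHS = 11 is not a perfect cube.
  y = 1: RHS = 22 is not a perfect cube.
  y = -1: RHS = 0 = (0)³ ⇒ x = 0 works.
  y = 2: RHS = 99 is not a perfect cube.
  y = -2: RHS = -77 is not a perfect cube.
  y = 3: RHS = 308 is not a perfect cube.
  y = -3: RHS = -286 is not a perfect cube.
Continuing the search up to |y| = 45 finds no further solutions beyond those listed.
Collected solutions: (0, -1).

Solutions (with |y| ≤ 45): (0, -1).


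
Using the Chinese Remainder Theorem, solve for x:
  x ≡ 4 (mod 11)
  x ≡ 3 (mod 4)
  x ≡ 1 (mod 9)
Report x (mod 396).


Moduli 11, 4, 9 are pairwise coprime; by CRT there is a unique solution modulo M = 11 · 4 · 9 = 396.
Solve pairwise, accumulating the modulus:
  Start with x ≡ 4 (mod 11).
  Combine with x ≡ 3 (mod 4): since gcd(11, 4) = 1, we get a unique residue mod 44.
    Write x = 4 + 11·t and substitute into x ≡ 3 (mod 4): 11·t ≡ 3 − 4 = -1 (mod 4).
    Reduce coefficients mod 4: 3·t ≡ 3 (mod 4).
    The inverse of 3 mod 4 is 3 (since 3·3 = 9 = 2·4 + 1), so t ≡ 3·3 = 9 ≡ 1 (mod 4).
    Then x = 4 + 11·1 = 15, valid modulo lcm(11, 4) = 44: x ≡ 15 (mod 44).
  Combine with x ≡ 1 (mod 9): since gcd(44, 9) = 1, we get a unique residue mod 396.
    Write x = 15 + 44·t and substitute into x ≡ 1 (mod 9): 44·t ≡ 1 − 15 = -14 (mod 9).
    Reduce coefficients mod 9: 8·t ≡ 4 (mod 9).
    The inverse of 8 mod 9 is 8 (since 8·8 = 64 = 7·9 + 1), so t ≡ 8·4 = 32 ≡ 5 (mod 9).
    Then x = 15 + 44·5 = 235, valid modulo lcm(44, 9) = 396: x ≡ 235 (mod 396).
Verify: 235 mod 11 = 4 ✓, 235 mod 4 = 3 ✓, 235 mod 9 = 1 ✓.

x ≡ 235 (mod 396).


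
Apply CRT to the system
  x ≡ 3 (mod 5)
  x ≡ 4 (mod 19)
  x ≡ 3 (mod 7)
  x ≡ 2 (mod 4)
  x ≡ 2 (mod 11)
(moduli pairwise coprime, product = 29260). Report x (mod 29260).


Product of moduli M = 5 · 19 · 7 · 4 · 11 = 29260.
Merge one congruence at a time:
  Start: x ≡ 3 (mod 5).
  Combine with x ≡ 4 (mod 19); new modulus lcm = 95.
    Write x = 3 + 5·t and substitute into x ≡ 4 (mod 19): 5·t ≡ 4 − 3 = 1 (mod 19).
    The inverse of 5 mod 19 is 4 (since 5·4 = 20 = 1·19 + 1), so t ≡ 4·1 = 4 ≡ 4 (mod 19).
    Then x = 3 + 5·4 = 23, valid modulo lcm(5, 19) = 95: x ≡ 23 (mod 95).
  Combine with x ≡ 3 (mod 7); new modulus lcm = 665.
    Write x = 23 + 95·t and substitute into x ≡ 3 (mod 7): 95·t ≡ 3 − 23 = -20 (mod 7).
    Reduce coefficients mod 7: 4·t ≡ 1 (mod 7).
    The inverse of 4 mod 7 is 2 (since 4·2 = 8 = 1·7 + 1), so t ≡ 2·1 = 2 ≡ 2 (mod 7).
    Then x = 23 + 95·2 = 213, valid modulo lcm(95, 7) = 665: x ≡ 213 (mod 665).
  Combine with x ≡ 2 (mod 4); new modulus lcm = 2660.
    Write x = 213 + 665·t and substitute into x ≡ 2 (mod 4): 665·t ≡ 2 − 213 = -211 (mod 4).
    Reduce coefficients mod 4: 1·t ≡ 1 (mod 4).
    So t ≡ 1 (mod 4).
    Then x = 213 + 665·1 = 878, valid modulo lcm(665, 4) = 2660: x ≡ 878 (mod 2660).
  Combine with x ≡ 2 (mod 11); new modulus lcm = 29260.
    Write x = 878 + 2660·t and substitute into x ≡ 2 (mod 11): 2660·t ≡ 2 − 878 = -876 (mod 11).
    Reduce coefficients mod 11: 9·t ≡ 4 (mod 11).
    The inverse of 9 mod 11 is 5 (since 9·5 = 45 = 4·11 + 1), so t ≡ 5·4 = 20 ≡ 9 (mod 11).
    Then x = 878 + 2660·9 = 24818, valid modulo lcm(2660, 11) = 29260: x ≡ 24818 (mod 29260).
Verify against each original: 24818 mod 5 = 3, 24818 mod 19 = 4, 24818 mod 7 = 3, 24818 mod 4 = 2, 24818 mod 11 = 2.

x ≡ 24818 (mod 29260).


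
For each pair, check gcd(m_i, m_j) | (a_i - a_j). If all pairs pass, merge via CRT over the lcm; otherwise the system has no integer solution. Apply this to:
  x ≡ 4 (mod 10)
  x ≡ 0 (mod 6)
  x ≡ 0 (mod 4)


Moduli 10, 6, 4 are not pairwise coprime, so CRT works modulo lcm(m_i) when all pairwise compatibility conditions hold.
Pairwise compatibility: gcd(m_i, m_j) must divide a_i - a_j for every pair.
Merge one congruence at a time:
  Start: x ≡ 4 (mod 10).
  Combine with x ≡ 0 (mod 6): gcd(10, 6) = 2; 0 - 4 = -4, which IS divisible by 2, so compatible.
    Write x = 4 + 10·t and substitute into x ≡ 0 (mod 6): 10·t ≡ 0 − 4 = -4 (mod 6).
    Divide the congruence (and modulus) by g = 2: 5·t ≡ -2 (mod 3).
    Reduce coefficients mod 3: 2·t ≡ 1 (mod 3).
    The inverse of 2 mod 3 is 2 (since 2·2 = 4 = 1·3 + 1), so t ≡ 2·1 = 2 ≡ 2 (mod 3).
    Then x = 4 + 10·2 = 24, valid modulo lcm(10, 6) = 30: x ≡ 24 (mod 30).
  Combine with x ≡ 0 (mod 4): gcd(30, 4) = 2; 0 - 24 = -24, which IS divisible by 2, so compatible.
    Write x = 24 + 30·t and substitute into x ≡ 0 (mod 4): 30·t ≡ 0 − 24 = -24 (mod 4).
    Divide the congruence (and modulus) by g = 2: 15·t ≡ -12 (mod 2).
    Reduce coefficients mod 2: 1·t ≡ 0 (mod 2).
    So t ≡ 0 (mod 2).
    Then x = 24 + 30·0 = 24, valid modulo lcm(30, 4) = 60: x ≡ 24 (mod 60).
Verify: 24 mod 10 = 4, 24 mod 6 = 0, 24 mod 4 = 0.

x ≡ 24 (mod 60).


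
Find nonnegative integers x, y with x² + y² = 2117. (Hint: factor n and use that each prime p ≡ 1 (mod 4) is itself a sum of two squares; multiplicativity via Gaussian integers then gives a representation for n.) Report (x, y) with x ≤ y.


Step 1: Factor n = 2117 = 29 · 73.
Step 2: Check the mod-4 condition on each prime factor: 29 ≡ 1 (mod 4), exponent 1; 73 ≡ 1 (mod 4), exponent 1.
All primes ≡ 3 (mod 4) appear to even exponent (or don't appear), so by the two-squares theorem n IS expressible as a sum of two squares.
Step 3: Build a representation. Here n = 29 · 73 is a product of primes ≡ 1 (mod 4). Each prime p ≡ 1 (mod 4) is itself a sum of two squares; find a² by testing p − a² for a perfect square:
  29: 29 − 1² = 28, 29 − 2² = 25 = 5² ⇒ 29 = 2² + 5².
  73: 73 − 1² = 72, 73 − 2² = 69, 73 − 3² = 64 = 8² ⇒ 73 = 3² + 8².
  Combine using the Brahmagupta–Fibonacci identity (a² + b²)(c² + d²) = (ac − bd)² + (ad + bc)² = (ac + bd)² + (ad − bc)²:
  29 · 73 = 2117: from (2² + 5²)(3² + 8²), take (2·3 − 5·8, 2·8 + 5·3) = (6 − 40, 16 + 15) = (-34, 31); dropping signs (only squares matter) gives (34, 31); check 34² + 31² = 1156 + 961 = 2117 ✓.
Step 4: Order so x ≤ y and verify: 31² + 34² = 961 + 1156 = 2117 = n. ✓

n = 2117 = 31² + 34² (one valid representation with x ≤ y).


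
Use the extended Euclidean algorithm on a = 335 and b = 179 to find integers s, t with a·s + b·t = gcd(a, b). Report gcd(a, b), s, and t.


Euclidean algorithm on (335, 179) — divide until remainder is 0:
  335 = 1 · 179 + 156
  179 = 1 · 156 + 23
  156 = 6 · 23 + 18
  23 = 1 · 18 + 5
  18 = 3 · 5 + 3
  5 = 1 · 3 + 2
  3 = 1 · 2 + 1
  2 = 2 · 1 + 0
gcd(335, 179) = 1.
Track Bezout coefficients alongside the remainders: start with r₀ = 335 = a·1 + b·0 (s = 1, t = 0) and r₁ = 179 = a·0 + b·1 (s = 0, t = 1); each new remainder r_{k+1} = r_{k-1} − q_k·r_k inherits s_{k+1} = s_{k-1} − q_k·s_k, t_{k+1} = t_{k-1} − q_k·t_k, so r_k = a·s_k + b·t_k at every step:
  q = 1: r = 156, s = 1 − 1·0 = 1, t = 0 − 1·1 = -1  (check: 335·1 + 179·(-1) = 156)
  q = 1: r = 23, s = 0 − 1·1 = -1, t = 1 − 1·(-1) = 2  (check: 335·(-1) + 179·2 = 23)
  q = 6: r = 18, s = 1 − 6·(-1) = 7, t = -1 − 6·2 = -13  (check: 335·7 + 179·(-13) = 18)
  q = 1: r = 5, s = -1 − 1·7 = -8, t = 2 − 1·(-13) = 15  (check: 335·(-8) + 179·15 = 5)
  q = 3: r = 3, s = 7 − 3·(-8) = 31, t = -13 − 3·15 = -58  (check: 335·31 + 179·(-58) = 3)
  q = 1: r = 2, s = -8 − 1·31 = -39, t = 15 − 1·(-58) = 73  (check: 335·(-39) + 179·73 = 2)
  q = 1: r = 1, s = 31 − 1·(-39) = 70, t = -58 − 1·73 = -131  (check: 335·70 + 179·(-131) = 1)
The row with r = 1 (the gcd) gives the Bezout coefficients s = 70, t = -131.
Result: 335 · (70) + 179 · (-131) = 1.

gcd(335, 179) = 1; s = 70, t = -131 (check: 335·70 + 179·(-131) = 1).


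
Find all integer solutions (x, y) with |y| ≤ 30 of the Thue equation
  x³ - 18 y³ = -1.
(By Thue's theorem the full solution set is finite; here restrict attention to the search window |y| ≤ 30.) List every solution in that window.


The equation is x³ - 18y³ = -1. For fixed y, x³ = 18·y³ − 1, so a solution requires the RHS to be a perfect cube.
Strategy: iterate y from -30 to 30, compute RHS = 18·y³ − 1, and check whether it is a (positive or negative) perfect cube.
Check small values of y:
  y = 0: RHS = -1 = (-1)³ ⇒ x = -1 works.
  y = 1: RHS = 17 is not a perfect cube.
  y = -1: RHS = -19 is not a perfect cube.
  y = 2: RHS = 143 is not a perfect cube.
  y = -2: RHS = -145 is not a perfect cube.
  y = 3: RHS = 485 is not a perfect cube.
  y = -3: RHS = -487 is not a perfect cube.
Continuing the search up to |y| = 30 finds no further solutions beyond those listed.
Collected solutions: (-1, 0).

Solutions (with |y| ≤ 30): (-1, 0).


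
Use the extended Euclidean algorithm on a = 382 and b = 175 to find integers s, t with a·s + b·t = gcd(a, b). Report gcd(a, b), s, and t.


Euclidean algorithm on (382, 175) — divide until remainder is 0:
  382 = 2 · 175 + 32
  175 = 5 · 32 + 15
  32 = 2 · 15 + 2
  15 = 7 · 2 + 1
  2 = 2 · 1 + 0
gcd(382, 175) = 1.
Track Bezout coefficients alongside the remainders: start with r₀ = 382 = a·1 + b·0 (s = 1, t = 0) and r₁ = 175 = a·0 + b·1 (s = 0, t = 1); each new remainder r_{k+1} = r_{k-1} − q_k·r_k inherits s_{k+1} = s_{k-1} − q_k·s_k, t_{k+1} = t_{k-1} − q_k·t_k, so r_k = a·s_k + b·t_k at every step:
  q = 2: r = 32, s = 1 − 2·0 = 1, t = 0 − 2·1 = -2  (check: 382·1 + 175·(-2) = 32)
  q = 5: r = 15, s = 0 − 5·1 = -5, t = 1 − 5·(-2) = 11  (check: 382·(-5) + 175·11 = 15)
  q = 2: r = 2, s = 1 − 2·(-5) = 11, t = -2 − 2·11 = -24  (check: 382·11 + 175·(-24) = 2)
  q = 7: r = 1, s = -5 − 7·11 = -82, t = 11 − 7·(-24) = 179  (check: 382·(-82) + 175·179 = 1)
The row with r = 1 (the gcd) gives the Bezout coefficients s = -82, t = 179.
Result: 382 · (-82) + 175 · (179) = 1.

gcd(382, 175) = 1; s = -82, t = 179 (check: 382·(-82) + 175·179 = 1).


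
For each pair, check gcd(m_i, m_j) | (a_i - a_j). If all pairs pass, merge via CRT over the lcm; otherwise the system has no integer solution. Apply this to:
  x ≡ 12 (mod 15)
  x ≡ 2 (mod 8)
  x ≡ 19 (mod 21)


Moduli 15, 8, 21 are not pairwise coprime, so CRT works modulo lcm(m_i) when all pairwise compatibility conditions hold.
Pairwise compatibility: gcd(m_i, m_j) must divide a_i - a_j for every pair.
Merge one congruence at a time:
  Start: x ≡ 12 (mod 15).
  Combine with x ≡ 2 (mod 8): gcd(15, 8) = 1; 2 - 12 = -10, which IS divisible by 1, so compatible.
    Write x = 12 + 15·t and substitute into x ≡ 2 (mod 8): 15·t ≡ 2 − 12 = -10 (mod 8).
    Reduce coefficients mod 8: 7·t ≡ 6 (mod 8).
    The inverse of 7 mod 8 is 7 (since 7·7 = 49 = 6·8 + 1), so t ≡ 7·6 = 42 ≡ 2 (mod 8).
    Then x = 12 + 15·2 = 42, valid modulo lcm(15, 8) = 120: x ≡ 42 (mod 120).
  Combine with x ≡ 19 (mod 21): gcd(120, 21) = 3, and 19 - 42 = -23 is NOT divisible by 3.
    ⇒ system is inconsistent (no integer solution).

No solution (the system is inconsistent).


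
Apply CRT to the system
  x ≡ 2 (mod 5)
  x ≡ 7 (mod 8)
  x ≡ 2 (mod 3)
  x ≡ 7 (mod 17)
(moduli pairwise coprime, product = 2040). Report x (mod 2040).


Product of moduli M = 5 · 8 · 3 · 17 = 2040.
Merge one congruence at a time:
  Start: x ≡ 2 (mod 5).
  Combine with x ≡ 7 (mod 8); new modulus lcm = 40.
    Write x = 2 + 5·t and substitute into x ≡ 7 (mod 8): 5·t ≡ 7 − 2 = 5 (mod 8).
    The inverse of 5 mod 8 is 5 (since 5·5 = 25 = 3·8 + 1), so t ≡ 5·5 = 25 ≡ 1 (mod 8).
    Then x = 2 + 5·1 = 7, valid modulo lcm(5, 8) = 40: x ≡ 7 (mod 40).
  Combine with x ≡ 2 (mod 3); new modulus lcm = 120.
    Write x = 7 + 40·t and substitute into x ≡ 2 (mod 3): 40·t ≡ 2 − 7 = -5 (mod 3).
    Reduce coefficients mod 3: 1·t ≡ 1 (mod 3).
    So t ≡ 1 (mod 3).
    Then x = 7 + 40·1 = 47, valid modulo lcm(40, 3) = 120: x ≡ 47 (mod 120).
  Combine with x ≡ 7 (mod 17); new modulus lcm = 2040.
    Write x = 47 + 120·t and substitute into x ≡ 7 (mod 17): 120·t ≡ 7 − 47 = -40 (mod 17).
    Reduce coefficients mod 17: 1·t ≡ 11 (mod 17).
    So t ≡ 11 (mod 17).
    Then x = 47 + 120·11 = 1367, valid modulo lcm(120, 17) = 2040: x ≡ 1367 (mod 2040).
Verify against each original: 1367 mod 5 = 2, 1367 mod 8 = 7, 1367 mod 3 = 2, 1367 mod 17 = 7.

x ≡ 1367 (mod 2040).


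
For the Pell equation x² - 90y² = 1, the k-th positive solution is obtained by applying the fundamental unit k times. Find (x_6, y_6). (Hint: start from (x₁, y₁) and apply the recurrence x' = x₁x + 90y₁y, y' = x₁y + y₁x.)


Step 1: Find the fundamental solution (x₁, y₁) of x² - 90y² = 1.
  Expand √90 as a continued fraction. a₀ = ⌊√90⌋ = 9; iterate m_{k+1} = d_k·a_k − m_k, d_{k+1} = (90 − m_{k+1}²)/d_k, a_{k+1} = ⌊(a₀ + m_{k+1})/d_{k+1}⌋ (starting m₀ = 0, d₀ = 1), with convergents p_k = a_k·p_{k-1} + p_{k-2}, q_k = a_k·q_{k-1} + q_{k-2} (p₋₁ = 1, q₋₁ = 0):
  k = 0: a₀ = 9; p₀/q₀ = 9/1; p₀² − 90·q₀² = 81 − 90 = -9.
  k = 1: m = 9, d = 9, a = ⌊(9 + 9)/9⌋ = 2; p/q = (2·9 + 1)/(2·1 + 0) = 19/2; p² − 90·q² = 361 − 360 = 1.
  The first convergent with p² − 90·q² = 1 gives the fundamental solution (x₁, y₁) = (19, 2).
Step 2: Apply the recurrence (x_{n+1}, y_{n+1}) = (x₁x_n + 90y₁y_n, x₁y_n + y₁x_n) repeatedly.
  From (x_1, y_1) = (19, 2): x_2 = 19·19 + 90·2·2 = 721; y_2 = 19·2 + 2·19 = 76.
  From (x_2, y_2) = (721, 76): x_3 = 19·721 + 90·2·76 = 27379; y_3 = 19·76 + 2·721 = 2886.
  From (x_3, y_3) = (27379, 2886): x_4 = 19·27379 + 90·2·2886 = 1039681; y_4 = 19·2886 + 2·27379 = 109592.
  From (x_4, y_4) = (1039681, 109592): x_5 = 19·1039681 + 90·2·109592 = 39480499; y_5 = 19·109592 + 2·1039681 = 4161610.
  From (x_5, y_5) = (39480499, 4161610): x_6 = 19·39480499 + 90·2·4161610 = 1499219281; y_6 = 19·4161610 + 2·39480499 = 158031588.
Step 3: Verify x_6² - 90·y_6² = 2247658452522156961 - 2247658452522156960 = 1 (should be 1). ✓

(x_1, y_1) = (19, 2); (x_6, y_6) = (1499219281, 158031588).


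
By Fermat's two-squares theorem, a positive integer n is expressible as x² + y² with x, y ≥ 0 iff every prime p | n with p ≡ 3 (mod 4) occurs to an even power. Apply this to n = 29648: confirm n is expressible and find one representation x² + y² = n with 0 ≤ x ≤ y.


Step 1: Factor n = 29648 = 2^4 · 17 · 109.
Step 2: Check the mod-4 condition on each prime factor: 2 = 2 (special); 17 ≡ 1 (mod 4), exponent 1; 109 ≡ 1 (mod 4), exponent 1.
All primes ≡ 3 (mod 4) appear to even exponent (or don't appear), so by the two-squares theorem n IS expressible as a sum of two squares.
Step 3: Build a representation. Group n = k² · m with k = 4 and m = 17 · 109 = 1853 (a product of primes ≡ 1 (mod 4)); a representation of m scales to one of n via (k·x)² + (k·y)² = k²(x² + y²). Each prime p ≡ 1 (mod 4) is itself a sum of two squares; find a² by testing p − a² for a perfect square:
  17: 17 − 1² = 16 = 4² ⇒ 17 = 1² + 4².
  109: 109 − 1² = 108, 109 − 2² = 105, 109 − 3² = 100 = 10² ⇒ 109 = 3² + 10².
  Combine using the Brahmagupta–Fibonacci identity (a² + b²)(c² + d²) = (ac − bd)² + (ad + bc)² = (ac + bd)² + (ad − bc)²:
  17 · 109 = 1853: from (1² + 4²)(3² + 10²), take (1·3 − 4·10, 1·10 + 4·3) = (3 − 40, 10 + 12) = (-37, 22); dropping signs (only squares matter) gives (37, 22); check 37² + 22² = 1369 + 484 = 1853 ✓.
  Scale by k = 4: (4·37, 4·22) = (148, 88).
Step 4: Order so x ≤ y and verify: 88² + 148² = 7744 + 21904 = 29648 = n. ✓

n = 29648 = 88² + 148² (one valid representation with x ≤ y).


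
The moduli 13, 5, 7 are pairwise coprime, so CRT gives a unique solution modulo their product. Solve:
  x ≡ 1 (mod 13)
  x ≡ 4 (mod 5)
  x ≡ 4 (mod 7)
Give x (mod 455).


Moduli 13, 5, 7 are pairwise coprime; by CRT there is a unique solution modulo M = 13 · 5 · 7 = 455.
Solve pairwise, accumulating the modulus:
  Start with x ≡ 1 (mod 13).
  Combine with x ≡ 4 (mod 5): since gcd(13, 5) = 1, we get a unique residue mod 65.
    Write x = 1 + 13·t and substitute into x ≡ 4 (mod 5): 13·t ≡ 4 − 1 = 3 (mod 5).
    Reduce coefficients mod 5: 3·t ≡ 3 (mod 5).
    The inverse of 3 mod 5 is 2 (since 3·2 = 6 = 1·5 + 1), so t ≡ 2·3 = 6 ≡ 1 (mod 5).
    Then x = 1 + 13·1 = 14, valid modulo lcm(13, 5) = 65: x ≡ 14 (mod 65).
  Combine with x ≡ 4 (mod 7): since gcd(65, 7) = 1, we get a unique residue mod 455.
    Write x = 14 + 65·t and substitute into x ≡ 4 (mod 7): 65·t ≡ 4 − 14 = -10 (mod 7).
    Reduce coefficients mod 7: 2·t ≡ 4 (mod 7).
    The inverse of 2 mod 7 is 4 (since 2·4 = 8 = 1·7 + 1), so t ≡ 4·4 = 16 ≡ 2 (mod 7).
    Then x = 14 + 65·2 = 144, valid modulo lcm(65, 7) = 455: x ≡ 144 (mod 455).
Verify: 144 mod 13 = 1 ✓, 144 mod 5 = 4 ✓, 144 mod 7 = 4 ✓.

x ≡ 144 (mod 455).


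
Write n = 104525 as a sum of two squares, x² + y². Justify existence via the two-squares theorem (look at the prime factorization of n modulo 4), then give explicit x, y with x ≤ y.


Step 1: Factor n = 104525 = 5^2 · 37 · 113.
Step 2: Check the mod-4 condition on each prime factor: 5 ≡ 1 (mod 4), exponent 2; 37 ≡ 1 (mod 4), exponent 1; 113 ≡ 1 (mod 4), exponent 1.
All primes ≡ 3 (mod 4) appear to even exponent (or don't appear), so by the two-squares theorem n IS expressible as a sum of two squares.
Step 3: Build a representation. Group n = k² · m with k = 5 and m = 37 · 113 = 4181 (a product of primes ≡ 1 (mod 4)); a representation of m scales to one of n via (k·x)² + (k·y)² = k²(x² + y²). Each prime p ≡ 1 (mod 4) is itself a sum of two squares; find a² by testing p − a² for a perfect square:
  37: 37 − 1² = 36 = 6² ⇒ 37 = 1² + 6².
  113: 113 − 1² = 112, 113 − 2² = 109, 113 − 3² = 104, 113 − 4² = 97, 113 − 5² = 88, 113 − 6² = 77, 113 − 7² = 64 = 8² ⇒ 113 = 7² + 8².
  Combine using the Brahmagupta–Fibonacci identity (a² + b²)(c² + d²) = (ac − bd)² + (ad + bc)² = (ac + bd)² + (ad − bc)²:
  37 · 113 = 4181: from (1² + 6²)(7² + 8²), take (1·7 − 6·8, 1·8 + 6·7) = (7 − 48, 8 + 42) = (-41, 50); dropping signs (only squares matter) gives (41, 50); check 41² + 50² = 1681 + 2500 = 4181 ✓.
  Scale by k = 5: (5·41, 5·50) = (205, 250).
Step 4: Order so x ≤ y and verify: 205² + 250² = 42025 + 62500 = 104525 = n. ✓

n = 104525 = 205² + 250² (one valid representation with x ≤ y).


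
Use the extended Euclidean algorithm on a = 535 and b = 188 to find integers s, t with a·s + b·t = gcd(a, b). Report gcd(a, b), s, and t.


Euclidean algorithm on (535, 188) — divide until remainder is 0:
  535 = 2 · 188 + 159
  188 = 1 · 159 + 29
  159 = 5 · 29 + 14
  29 = 2 · 14 + 1
  14 = 14 · 1 + 0
gcd(535, 188) = 1.
Track Bezout coefficients alongside the remainders: start with r₀ = 535 = a·1 + b·0 (s = 1, t = 0) and r₁ = 188 = a·0 + b·1 (s = 0, t = 1); each new remainder r_{k+1} = r_{k-1} − q_k·r_k inherits s_{k+1} = s_{k-1} − q_k·s_k, t_{k+1} = t_{k-1} − q_k·t_k, so r_k = a·s_k + b·t_k at every step:
  q = 2: r = 159, s = 1 − 2·0 = 1, t = 0 − 2·1 = -2  (check: 535·1 + 188·(-2) = 159)
  q = 1: r = 29, s = 0 − 1·1 = -1, t = 1 − 1·(-2) = 3  (check: 535·(-1) + 188·3 = 29)
  q = 5: r = 14, s = 1 − 5·(-1) = 6, t = -2 − 5·3 = -17  (check: 535·6 + 188·(-17) = 14)
  q = 2: r = 1, s = -1 − 2·6 = -13, t = 3 − 2·(-17) = 37  (check: 535·(-13) + 188·37 = 1)
The row with r = 1 (the gcd) gives the Bezout coefficients s = -13, t = 37.
Result: 535 · (-13) + 188 · (37) = 1.

gcd(535, 188) = 1; s = -13, t = 37 (check: 535·(-13) + 188·37 = 1).


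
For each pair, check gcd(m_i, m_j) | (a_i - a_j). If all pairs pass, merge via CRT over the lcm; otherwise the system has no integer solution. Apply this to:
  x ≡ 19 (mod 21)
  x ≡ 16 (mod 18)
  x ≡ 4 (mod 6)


Moduli 21, 18, 6 are not pairwise coprime, so CRT works modulo lcm(m_i) when all pairwise compatibility conditions hold.
Pairwise compatibility: gcd(m_i, m_j) must divide a_i - a_j for every pair.
Merge one congruence at a time:
  Start: x ≡ 19 (mod 21).
  Combine with x ≡ 16 (mod 18): gcd(21, 18) = 3; 16 - 19 = -3, which IS divisible by 3, so compatible.
    Write x = 19 + 21·t and substitute into x ≡ 16 (mod 18): 21·t ≡ 16 − 19 = -3 (mod 18).
    Divide the congruence (and modulus) by g = 3: 7·t ≡ -1 (mod 6).
    Reduce coefficients mod 6: 1·t ≡ 5 (mod 6).
    So t ≡ 5 (mod 6).
    Then x = 19 + 21·5 = 124, valid modulo lcm(21, 18) = 126: x ≡ 124 (mod 126).
  Combine with x ≡ 4 (mod 6): gcd(126, 6) = 6; 4 - 124 = -120, which IS divisible by 6, so compatible.
    Write x = 124 + 126·t and substitute into x ≡ 4 (mod 6): 126·t ≡ 4 − 124 = -120 (mod 6).
    Divide the congruence (and modulus) by g = 6: 21·t ≡ -20 (mod 1).
    Modulo 1 every t works; take t = 0.
    Then x = 124 + 126·0 = 124, valid modulo lcm(126, 6) = 126: x ≡ 124 (mod 126).
Verify: 124 mod 21 = 19, 124 mod 18 = 16, 124 mod 6 = 4.

x ≡ 124 (mod 126).


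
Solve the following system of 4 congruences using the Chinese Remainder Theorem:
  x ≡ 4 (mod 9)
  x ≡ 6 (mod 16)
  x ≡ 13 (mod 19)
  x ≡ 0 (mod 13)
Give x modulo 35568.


Product of moduli M = 9 · 16 · 19 · 13 = 35568.
Merge one congruence at a time:
  Start: x ≡ 4 (mod 9).
  Combine with x ≡ 6 (mod 16); new modulus lcm = 144.
    Write x = 4 + 9·t and substitute into x ≡ 6 (mod 16): 9·t ≡ 6 − 4 = 2 (mod 16).
    The inverse of 9 mod 16 is 9 (since 9·9 = 81 = 5·16 + 1), so t ≡ 9·2 = 18 ≡ 2 (mod 16).
    Then x = 4 + 9·2 = 22, valid modulo lcm(9, 16) = 144: x ≡ 22 (mod 144).
  Combine with x ≡ 13 (mod 19); new modulus lcm = 2736.
    Write x = 22 + 144·t and substitute into x ≡ 13 (mod 19): 144·t ≡ 13 − 22 = -9 (mod 19).
    Reduce coefficients mod 19: 11·t ≡ 10 (mod 19).
    The inverse of 11 mod 19 is 7 (since 11·7 = 77 = 4·19 + 1), so t ≡ 7·10 = 70 ≡ 13 (mod 19).
    Then x = 22 + 144·13 = 1894, valid modulo lcm(144, 19) = 2736: x ≡ 1894 (mod 2736).
  Combine with x ≡ 0 (mod 13); new modulus lcm = 35568.
    Write x = 1894 + 2736·t and substitute into x ≡ 0 (mod 13): 2736·t ≡ 0 − 1894 = -1894 (mod 13).
    Reduce coefficients mod 13: 6·t ≡ 4 (mod 13).
    The inverse of 6 mod 13 is 11 (since 6·11 = 66 = 5·13 + 1), so t ≡ 11·4 = 44 ≡ 5 (mod 13).
    Then x = 1894 + 2736·5 = 15574, valid modulo lcm(2736, 13) = 35568: x ≡ 15574 (mod 35568).
Verify against each original: 15574 mod 9 = 4, 15574 mod 16 = 6, 15574 mod 19 = 13, 15574 mod 13 = 0.

x ≡ 15574 (mod 35568).


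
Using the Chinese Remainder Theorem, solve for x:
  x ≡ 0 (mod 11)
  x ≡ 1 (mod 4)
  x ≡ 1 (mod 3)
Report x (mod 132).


Moduli 11, 4, 3 are pairwise coprime; by CRT there is a unique solution modulo M = 11 · 4 · 3 = 132.
Solve pairwise, accumulating the modulus:
  Start with x ≡ 0 (mod 11).
  Combine with x ≡ 1 (mod 4): since gcd(11, 4) = 1, we get a unique residue mod 44.
    Write x = 0 + 11·t and substitute into x ≡ 1 (mod 4): 11·t ≡ 1 − 0 = 1 (mod 4).
    Reduce coefficients mod 4: 3·t ≡ 1 (mod 4).
    The inverse of 3 mod 4 is 3 (since 3·3 = 9 = 2·4 + 1), so t ≡ 3·1 = 3 ≡ 3 (mod 4).
    Then x = 0 + 11·3 = 33, valid modulo lcm(11, 4) = 44: x ≡ 33 (mod 44).
  Combine with x ≡ 1 (mod 3): since gcd(44, 3) = 1, we get a unique residue mod 132.
    Write x = 33 + 44·t and substitute into x ≡ 1 (mod 3): 44·t ≡ 1 − 33 = -32 (mod 3).
    Reduce coefficients mod 3: 2·t ≡ 1 (mod 3).
    The inverse of 2 mod 3 is 2 (since 2·2 = 4 = 1·3 + 1), so t ≡ 2·1 = 2 ≡ 2 (mod 3).
    Then x = 33 + 44·2 = 121, valid modulo lcm(44, 3) = 132: x ≡ 121 (mod 132).
Verify: 121 mod 11 = 0 ✓, 121 mod 4 = 1 ✓, 121 mod 3 = 1 ✓.

x ≡ 121 (mod 132).


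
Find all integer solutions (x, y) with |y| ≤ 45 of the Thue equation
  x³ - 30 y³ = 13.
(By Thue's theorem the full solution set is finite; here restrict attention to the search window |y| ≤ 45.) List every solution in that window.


The equation is x³ - 30y³ = 13. For fixed y, x³ = 30·y³ + 13, so a solution requires the RHS to be a perfect cube.
Strategy: iterate y from -45 to 45, compute RHS = 30·y³ + 13, and check whether it is a (positive or negative) perfect cube.
Check small values of y:
  y = 0: RHS = 13 is not a perfect cube.
  y = 1: RHS = 43 is not a perfect cube.
  y = -1: RHS = -17 is not a perfect cube.
  y = 2: RHS = 253 is not a perfect cube.
  y = -2: RHS = -227 is not a perfect cube.
  y = 3: RHS = 823 is not a perfect cube.
  y = -3: RHS = -797 is not a perfect cube.
Continuing the search up to |y| = 45 finds no solutions either.
No (x, y) in the scanned range satisfies the equation.

No integer solutions with |y| ≤ 45.


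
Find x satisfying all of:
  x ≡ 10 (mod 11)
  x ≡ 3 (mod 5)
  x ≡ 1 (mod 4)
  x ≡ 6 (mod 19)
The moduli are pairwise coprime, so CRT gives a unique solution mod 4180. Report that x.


Product of moduli M = 11 · 5 · 4 · 19 = 4180.
Merge one congruence at a time:
  Start: x ≡ 10 (mod 11).
  Combine with x ≡ 3 (mod 5); new modulus lcm = 55.
    Write x = 10 + 11·t and substitute into x ≡ 3 (mod 5): 11·t ≡ 3 − 10 = -7 (mod 5).
    Reduce coefficients mod 5: 1·t ≡ 3 (mod 5).
    So t ≡ 3 (mod 5).
    Then x = 10 + 11·3 = 43, valid modulo lcm(11, 5) = 55: x ≡ 43 (mod 55).
  Combine with x ≡ 1 (mod 4); new modulus lcm = 220.
    Write x = 43 + 55·t and substitute into x ≡ 1 (mod 4): 55·t ≡ 1 − 43 = -42 (mod 4).
    Reduce coefficients mod 4: 3·t ≡ 2 (mod 4).
    The inverse of 3 mod 4 is 3 (since 3·3 = 9 = 2·4 + 1), so t ≡ 3·2 = 6 ≡ 2 (mod 4).
    Then x = 43 + 55·2 = 153, valid modulo lcm(55, 4) = 220: x ≡ 153 (mod 220).
  Combine with x ≡ 6 (mod 19); new modulus lcm = 4180.
    Write x = 153 + 220·t and substitute into x ≡ 6 (mod 19): 220·t ≡ 6 − 153 = -147 (mod 19).
    Reduce coefficients mod 19: 11·t ≡ 5 (mod 19).
    The inverse of 11 mod 19 is 7 (since 11·7 = 77 = 4·19 + 1), so t ≡ 7·5 = 35 ≡ 16 (mod 19).
    Then x = 153 + 220·16 = 3673, valid modulo lcm(220, 19) = 4180: x ≡ 3673 (mod 4180).
Verify against each original: 3673 mod 11 = 10, 3673 mod 5 = 3, 3673 mod 4 = 1, 3673 mod 19 = 6.

x ≡ 3673 (mod 4180).
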